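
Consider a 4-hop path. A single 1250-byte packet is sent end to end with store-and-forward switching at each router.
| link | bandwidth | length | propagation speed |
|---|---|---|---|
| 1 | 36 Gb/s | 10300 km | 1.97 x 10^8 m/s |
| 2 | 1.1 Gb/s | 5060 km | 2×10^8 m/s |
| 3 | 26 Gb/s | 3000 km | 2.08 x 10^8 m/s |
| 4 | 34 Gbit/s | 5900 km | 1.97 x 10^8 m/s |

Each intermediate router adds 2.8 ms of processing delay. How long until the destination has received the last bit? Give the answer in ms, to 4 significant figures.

L = 1250 × 8 = 10000 bits.
Transmission delays (L/R per hop): 0.000277778, 0.00909091, 0.000384615, 0.000294118 ms; sum = 0.0100474 ms.
Propagation delays (d/s per hop): 52.2843, 25.3, 14.4231, 29.9492 ms; sum = 121.957 ms.
Processing at 3 router(s): 3 × 2.8 ms = 8.4 ms.
End-to-end = 130.4 ms.

130.4 ms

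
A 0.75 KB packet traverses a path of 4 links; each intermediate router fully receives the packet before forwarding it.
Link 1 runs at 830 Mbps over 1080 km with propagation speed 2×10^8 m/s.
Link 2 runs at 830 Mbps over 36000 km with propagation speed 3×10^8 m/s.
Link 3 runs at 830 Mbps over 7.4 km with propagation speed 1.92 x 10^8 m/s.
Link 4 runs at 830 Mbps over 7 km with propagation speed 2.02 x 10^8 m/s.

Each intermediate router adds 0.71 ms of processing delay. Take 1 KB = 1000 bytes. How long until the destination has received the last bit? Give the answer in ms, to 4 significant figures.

L = 6000 bits.
Transmission delay per hop = L/R = 6000/830000000 = 0.00722892 ms; 4 hops → 0.0289157 ms.
Propagation delays (d/s per hop): 5.4, 120, 0.0385417, 0.0346535 ms; sum = 125.473 ms.
Processing at 3 router(s): 3 × 0.71 ms = 2.13 ms.
End-to-end = 127.6 ms.

127.6 ms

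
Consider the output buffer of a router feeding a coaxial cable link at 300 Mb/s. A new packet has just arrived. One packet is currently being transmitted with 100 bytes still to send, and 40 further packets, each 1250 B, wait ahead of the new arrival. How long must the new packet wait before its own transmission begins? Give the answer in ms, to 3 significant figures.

Each queued packet: L/R = 10000/300000000 = 0.0333333 ms.
40 queued → 1.33333 ms.
Plus remaining 800 bits of current packet: 0.00266667 ms.
Queuing delay = 1.34 ms.

1.34 ms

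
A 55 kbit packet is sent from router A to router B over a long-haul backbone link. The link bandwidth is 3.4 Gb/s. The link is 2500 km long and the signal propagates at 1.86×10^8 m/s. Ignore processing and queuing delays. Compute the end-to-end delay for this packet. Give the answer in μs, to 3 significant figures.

13500 μs

L = 55000 bits.
Transmission delay = L/R = 55000 / 3400000000 = 16.1765 μs.
Propagation delay = d/s = 2500000 m / 186000000 m/s = 13440.9 μs.
Total = 13500 μs.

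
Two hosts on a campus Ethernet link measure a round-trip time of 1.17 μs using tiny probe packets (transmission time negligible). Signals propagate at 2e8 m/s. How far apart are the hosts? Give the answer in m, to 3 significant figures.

117 m

One-way propagation = RTT/2 = 0.585 μs.
d = s × t = 200000000 × 5.85e-07 = 117 m.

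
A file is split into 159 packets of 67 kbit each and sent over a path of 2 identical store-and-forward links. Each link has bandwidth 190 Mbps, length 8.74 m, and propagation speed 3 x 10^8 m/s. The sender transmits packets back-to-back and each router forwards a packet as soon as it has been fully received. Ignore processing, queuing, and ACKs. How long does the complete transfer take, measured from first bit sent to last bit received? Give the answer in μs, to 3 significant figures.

Per-hop transmission t_tx = L/R = 67000/190000000 = 352.632 μs.
Per-hop propagation t_prop = 8.74/300000000 = 0.0291333 μs.
Pipeline fill: first packet needs 2·t_tx to clear all hops; remaining 158 packets each add one t_tx.
Total = (2+159-1)·t_tx + 2·t_prop = 160·352.632 + 2·0.0291333 = 56400 μs.

56400 μs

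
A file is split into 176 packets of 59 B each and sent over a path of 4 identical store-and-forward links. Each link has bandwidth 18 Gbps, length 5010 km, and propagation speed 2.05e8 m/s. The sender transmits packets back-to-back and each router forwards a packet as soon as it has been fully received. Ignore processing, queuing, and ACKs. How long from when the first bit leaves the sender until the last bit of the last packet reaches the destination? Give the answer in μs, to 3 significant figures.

97800 μs

Per-hop transmission t_tx = L/R = 472/18000000000 = 0.0262222 μs.
Per-hop propagation t_prop = 5010000/2.05e+08 = 24439 μs.
Pipeline fill: first packet needs 4·t_tx to clear all hops; remaining 175 packets each add one t_tx.
Total = (4+176-1)·t_tx + 4·t_prop = 179·0.0262222 + 4·24439 = 97800 μs.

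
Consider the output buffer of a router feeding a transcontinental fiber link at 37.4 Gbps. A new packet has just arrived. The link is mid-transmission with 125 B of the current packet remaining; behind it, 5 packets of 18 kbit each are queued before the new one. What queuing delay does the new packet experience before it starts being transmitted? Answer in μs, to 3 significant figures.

Each queued packet: L/R = 18000/37400000000 = 0.481283 μs.
5 queued → 2.40642 μs.
Plus remaining 1000 bits of current packet: 0.026738 μs.
Queuing delay = 2.43 μs.

2.43 μs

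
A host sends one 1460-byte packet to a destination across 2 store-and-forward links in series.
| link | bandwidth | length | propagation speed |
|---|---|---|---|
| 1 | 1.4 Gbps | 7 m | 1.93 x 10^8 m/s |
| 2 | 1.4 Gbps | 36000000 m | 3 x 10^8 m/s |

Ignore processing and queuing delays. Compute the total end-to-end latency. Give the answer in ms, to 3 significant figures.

120 ms

L = 1460 × 8 = 11680 bits.
Transmission delay per hop = L/R = 11680/1400000000 = 0.00834286 ms; 2 hops → 0.0166857 ms.
Propagation delays (d/s per hop): 3.62694e-05, 120 ms; sum = 120 ms.
End-to-end = 120 ms.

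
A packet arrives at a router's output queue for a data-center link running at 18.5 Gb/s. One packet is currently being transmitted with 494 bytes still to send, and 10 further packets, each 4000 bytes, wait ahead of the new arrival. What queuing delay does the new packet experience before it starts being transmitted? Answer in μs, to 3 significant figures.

Each queued packet: L/R = 32000/18500000000 = 1.72973 μs.
10 queued → 17.2973 μs.
Plus remaining 3952 bits of current packet: 0.213622 μs.
Queuing delay = 17.5 μs.

17.5 μs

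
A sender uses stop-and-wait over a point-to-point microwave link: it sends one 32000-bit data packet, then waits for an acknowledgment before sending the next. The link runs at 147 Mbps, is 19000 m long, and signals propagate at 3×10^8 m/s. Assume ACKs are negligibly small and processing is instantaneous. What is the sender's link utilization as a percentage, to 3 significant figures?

t_tx = L/R = 32000/147000000 = 0.000217687 s.
t_prop = 19000/300000000 = 6.33333e-05 s; RTT = 0.000126667 s.
Cycle = t_tx + RTT = 0.000344354 s.
Utilization = t_tx / cycle = 0.000217687/0.000344354 = 63.2 %.

63.2 %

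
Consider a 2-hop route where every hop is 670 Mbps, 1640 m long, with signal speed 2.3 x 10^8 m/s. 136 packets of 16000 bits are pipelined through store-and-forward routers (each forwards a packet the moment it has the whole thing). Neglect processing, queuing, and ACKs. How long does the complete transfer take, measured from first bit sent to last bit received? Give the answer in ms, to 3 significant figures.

Per-hop transmission t_tx = L/R = 16000/670000000 = 0.0238806 ms.
Per-hop propagation t_prop = 1640/2.3e+08 = 0.00713043 ms.
Pipeline fill: first packet needs 2·t_tx to clear all hops; remaining 135 packets each add one t_tx.
Total = (2+136-1)·t_tx + 2·t_prop = 137·0.0238806 + 2·0.00713043 = 3.29 ms.

3.29 ms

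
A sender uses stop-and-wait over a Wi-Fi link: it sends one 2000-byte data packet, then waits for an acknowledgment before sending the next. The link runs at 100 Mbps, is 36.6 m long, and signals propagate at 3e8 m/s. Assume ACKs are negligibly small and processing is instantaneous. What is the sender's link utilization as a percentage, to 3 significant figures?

99.8 %

t_tx = L/R = 16000/100000000 = 0.00016 s.
t_prop = 36.6/300000000 = 1.22e-07 s; RTT = 2.44e-07 s.
Cycle = t_tx + RTT = 0.000160244 s.
Utilization = t_tx / cycle = 0.00016/0.000160244 = 99.8 %.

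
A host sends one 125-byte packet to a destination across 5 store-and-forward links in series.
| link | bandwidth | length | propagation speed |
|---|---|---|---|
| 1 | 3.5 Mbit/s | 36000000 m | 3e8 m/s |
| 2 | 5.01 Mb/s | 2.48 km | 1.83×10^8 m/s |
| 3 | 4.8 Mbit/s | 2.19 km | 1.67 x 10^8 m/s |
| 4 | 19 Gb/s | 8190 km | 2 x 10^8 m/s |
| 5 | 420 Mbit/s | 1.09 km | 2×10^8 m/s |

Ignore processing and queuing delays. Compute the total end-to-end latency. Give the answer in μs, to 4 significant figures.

L = 125 × 8 = 1000 bits.
Transmission delays (L/R per hop): 285.714, 199.601, 208.333, 0.0526316, 2.38095 μs; sum = 696.082 μs.
Propagation delays (d/s per hop): 120000, 13.5519, 13.1138, 40950, 5.45 μs; sum = 160982 μs.
End-to-end = 161700 μs.

161700 μs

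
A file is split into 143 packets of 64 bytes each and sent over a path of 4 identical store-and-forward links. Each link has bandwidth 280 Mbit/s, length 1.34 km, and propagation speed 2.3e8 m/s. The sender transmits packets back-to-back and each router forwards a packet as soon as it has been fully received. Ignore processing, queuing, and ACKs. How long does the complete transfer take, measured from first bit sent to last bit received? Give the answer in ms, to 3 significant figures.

Per-hop transmission t_tx = L/R = 512/280000000 = 0.00182857 ms.
Per-hop propagation t_prop = 1340/2.3e+08 = 0.00582609 ms.
Pipeline fill: first packet needs 4·t_tx to clear all hops; remaining 142 packets each add one t_tx.
Total = (4+143-1)·t_tx + 4·t_prop = 146·0.00182857 + 4·0.00582609 = 0.290 ms.

0.290 ms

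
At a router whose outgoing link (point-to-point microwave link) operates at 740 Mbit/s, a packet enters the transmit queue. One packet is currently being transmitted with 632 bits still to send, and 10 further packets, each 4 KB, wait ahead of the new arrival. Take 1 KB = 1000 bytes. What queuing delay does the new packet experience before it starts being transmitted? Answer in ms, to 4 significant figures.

Each queued packet: L/R = 32000/740000000 = 0.0432432 ms.
10 queued → 0.432432 ms.
Plus remaining 632 bits of current packet: 0.000854054 ms.
Queuing delay = 0.4333 ms.

0.4333 ms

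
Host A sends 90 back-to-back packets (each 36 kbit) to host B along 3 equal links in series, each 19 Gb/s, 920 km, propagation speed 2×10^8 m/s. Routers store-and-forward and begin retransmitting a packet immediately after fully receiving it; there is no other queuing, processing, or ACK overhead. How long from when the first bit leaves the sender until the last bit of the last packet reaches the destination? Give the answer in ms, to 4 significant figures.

13.97 ms

Per-hop transmission t_tx = L/R = 36000/19000000000 = 0.00189474 ms.
Per-hop propagation t_prop = 920000/200000000 = 4.6 ms.
Pipeline fill: first packet needs 3·t_tx to clear all hops; remaining 89 packets each add one t_tx.
Total = (3+90-1)·t_tx + 3·t_prop = 92·0.00189474 + 3·4.6 = 13.97 ms.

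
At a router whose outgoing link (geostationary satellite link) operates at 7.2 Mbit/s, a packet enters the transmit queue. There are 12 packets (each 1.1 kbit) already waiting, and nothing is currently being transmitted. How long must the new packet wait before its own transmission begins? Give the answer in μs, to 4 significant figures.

Each queued packet: L/R = 1100/7200000 = 152.778 μs.
12 queued → 1833.33 μs.
Queuing delay = 1833 μs.

1833 μs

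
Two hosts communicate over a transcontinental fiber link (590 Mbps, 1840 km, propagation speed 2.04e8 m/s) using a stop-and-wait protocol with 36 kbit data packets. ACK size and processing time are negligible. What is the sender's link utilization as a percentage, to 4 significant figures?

t_tx = L/R = 36000/590000000 = 6.10169e-05 s.
t_prop = 1840000/204000000 = 0.00901961 s; RTT = 0.0180392 s.
Cycle = t_tx + RTT = 0.0181002 s.
Utilization = t_tx / cycle = 6.10169e-05/0.0181002 = 0.3371 %.

0.3371 %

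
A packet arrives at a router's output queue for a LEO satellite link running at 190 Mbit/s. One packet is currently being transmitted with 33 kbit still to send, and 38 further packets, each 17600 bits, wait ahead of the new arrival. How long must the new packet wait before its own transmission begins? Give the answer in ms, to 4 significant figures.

3.694 ms

Each queued packet: L/R = 17600/190000000 = 0.0926316 ms.
38 queued → 3.52 ms.
Plus remaining 33000 bits of current packet: 0.173684 ms.
Queuing delay = 3.694 ms.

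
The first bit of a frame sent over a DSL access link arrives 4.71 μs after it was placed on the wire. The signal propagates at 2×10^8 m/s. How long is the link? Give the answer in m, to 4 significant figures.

d = s × t_prop = 200000000 × 4.71e-06 = 942.0 m.

942.0 m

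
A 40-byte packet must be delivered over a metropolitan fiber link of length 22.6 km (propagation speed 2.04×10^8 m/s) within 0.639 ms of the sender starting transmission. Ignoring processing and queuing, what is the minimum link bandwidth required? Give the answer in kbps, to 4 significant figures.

605.8 kbps

L = 320 bits.
Propagation delay = 22600 / 204000000 = 0.110784 ms.
Transmission budget = 0.639 − 0.110784 = 0.528216 ms.
R ≥ L / t_tx = 320 bits / 0.000528216 s = 605.8 kbps.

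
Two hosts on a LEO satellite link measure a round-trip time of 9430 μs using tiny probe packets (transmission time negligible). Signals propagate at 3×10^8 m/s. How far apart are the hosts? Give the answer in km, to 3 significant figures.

1410 km

One-way propagation = RTT/2 = 4715 μs.
d = s × t = 300000000 × 0.004715 = 1410 km.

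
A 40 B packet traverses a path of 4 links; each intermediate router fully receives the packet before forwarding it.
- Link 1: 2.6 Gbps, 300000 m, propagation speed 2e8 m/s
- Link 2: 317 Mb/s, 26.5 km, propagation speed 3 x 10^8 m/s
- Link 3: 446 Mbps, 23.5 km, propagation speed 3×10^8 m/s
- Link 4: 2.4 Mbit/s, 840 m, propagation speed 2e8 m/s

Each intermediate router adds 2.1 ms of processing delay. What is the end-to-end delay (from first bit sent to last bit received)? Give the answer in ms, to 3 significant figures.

8.11 ms

L = 40 × 8 = 320 bits.
Transmission delays (L/R per hop): 0.000123077, 0.00100946, 0.000717489, 0.133333 ms; sum = 0.135183 ms.
Propagation delays (d/s per hop): 1.5, 0.0883333, 0.0783333, 0.0042 ms; sum = 1.67087 ms.
Processing at 3 router(s): 3 × 2.1 ms = 6.3 ms.
End-to-end = 8.11 ms.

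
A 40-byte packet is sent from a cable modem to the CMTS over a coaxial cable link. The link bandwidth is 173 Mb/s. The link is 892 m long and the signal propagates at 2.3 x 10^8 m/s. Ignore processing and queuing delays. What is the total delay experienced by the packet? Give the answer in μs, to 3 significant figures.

L = 40 × 8 = 320 bits.
Transmission delay = L/R = 320 / 173000000 = 1.84971 μs.
Propagation delay = d/s = 892 m / 2.3e+08 m/s = 3.87826 μs.
Total = 5.73 μs.

5.73 μs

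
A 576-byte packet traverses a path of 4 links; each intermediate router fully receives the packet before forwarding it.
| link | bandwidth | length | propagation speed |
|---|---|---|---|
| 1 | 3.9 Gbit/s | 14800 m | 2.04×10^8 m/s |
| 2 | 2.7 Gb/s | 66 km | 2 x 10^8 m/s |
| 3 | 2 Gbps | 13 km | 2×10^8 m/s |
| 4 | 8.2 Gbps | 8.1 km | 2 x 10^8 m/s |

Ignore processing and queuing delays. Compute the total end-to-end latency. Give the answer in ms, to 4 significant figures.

L = 576 × 8 = 4608 bits.
Transmission delays (L/R per hop): 0.00118154, 0.00170667, 0.002304, 0.000561951 ms; sum = 0.00575416 ms.
Propagation delays (d/s per hop): 0.072549, 0.33, 0.065, 0.0405 ms; sum = 0.508049 ms.
End-to-end = 0.5138 ms.

0.5138 ms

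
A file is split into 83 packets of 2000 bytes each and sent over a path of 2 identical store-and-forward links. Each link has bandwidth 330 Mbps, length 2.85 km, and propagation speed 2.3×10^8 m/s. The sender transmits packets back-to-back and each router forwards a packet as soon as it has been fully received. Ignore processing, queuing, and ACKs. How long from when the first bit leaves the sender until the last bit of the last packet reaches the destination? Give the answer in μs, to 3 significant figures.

Per-hop transmission t_tx = L/R = 16000/330000000 = 48.4848 μs.
Per-hop propagation t_prop = 2850/2.3e+08 = 12.3913 μs.
Pipeline fill: first packet needs 2·t_tx to clear all hops; remaining 82 packets each add one t_tx.
Total = (2+83-1)·t_tx + 2·t_prop = 84·48.4848 + 2·12.3913 = 4100 μs.

4100 μs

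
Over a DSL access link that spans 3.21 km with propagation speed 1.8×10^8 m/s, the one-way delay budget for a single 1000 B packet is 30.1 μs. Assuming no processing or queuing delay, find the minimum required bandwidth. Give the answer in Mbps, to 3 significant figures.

652 Mbps

L = 8000 bits.
Propagation delay = 3210 / 180000000 = 17.8333 μs.
Transmission budget = 30.1 − 17.8333 = 12.2667 μs.
R ≥ L / t_tx = 8000 bits / 1.22667e-05 s = 652 Mbps.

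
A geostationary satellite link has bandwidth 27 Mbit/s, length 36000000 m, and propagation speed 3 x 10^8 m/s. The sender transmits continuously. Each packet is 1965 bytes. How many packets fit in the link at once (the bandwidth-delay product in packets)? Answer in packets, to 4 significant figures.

206.1 packets

Propagation delay = 36000000 / 300000000 = 0.12 s.
BDP = R × t_prop = 27000000 × 0.12 = 3240000 bits.
In packets of 15720 bits: 206.1 packets.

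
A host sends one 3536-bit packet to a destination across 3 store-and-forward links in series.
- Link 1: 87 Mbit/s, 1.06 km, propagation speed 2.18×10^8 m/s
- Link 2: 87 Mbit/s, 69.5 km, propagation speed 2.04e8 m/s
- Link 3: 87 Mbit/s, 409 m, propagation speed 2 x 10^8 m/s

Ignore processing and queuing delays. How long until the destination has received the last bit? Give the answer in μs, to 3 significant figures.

470 μs

Transmission delay per hop = L/R = 3536/87000000 = 40.6437 μs; 3 hops → 121.931 μs.
Propagation delays (d/s per hop): 4.86239, 340.686, 2.045 μs; sum = 347.594 μs.
End-to-end = 470 μs.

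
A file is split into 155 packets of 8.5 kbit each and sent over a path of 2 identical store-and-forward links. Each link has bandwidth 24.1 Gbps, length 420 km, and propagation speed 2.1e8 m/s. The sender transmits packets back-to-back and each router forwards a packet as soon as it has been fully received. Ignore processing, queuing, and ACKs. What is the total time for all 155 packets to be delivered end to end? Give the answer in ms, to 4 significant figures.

Per-hop transmission t_tx = L/R = 8500/24100000000 = 0.000352697 ms.
Per-hop propagation t_prop = 420000/210000000 = 2 ms.
Pipeline fill: first packet needs 2·t_tx to clear all hops; remaining 154 packets each add one t_tx.
Total = (2+155-1)·t_tx + 2·t_prop = 156·0.000352697 + 2·2 = 4.055 ms.

4.055 ms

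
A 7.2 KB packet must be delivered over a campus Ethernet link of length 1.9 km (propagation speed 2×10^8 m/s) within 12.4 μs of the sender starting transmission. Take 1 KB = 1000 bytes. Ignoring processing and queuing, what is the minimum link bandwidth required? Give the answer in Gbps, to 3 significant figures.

19.9 Gbps

L = 57600 bits.
Propagation delay = 1900 / 200000000 = 9.5 μs.
Transmission budget = 12.4 − 9.5 = 2.9 μs.
R ≥ L / t_tx = 57600 bits / 2.9e-06 s = 19.9 Gbps.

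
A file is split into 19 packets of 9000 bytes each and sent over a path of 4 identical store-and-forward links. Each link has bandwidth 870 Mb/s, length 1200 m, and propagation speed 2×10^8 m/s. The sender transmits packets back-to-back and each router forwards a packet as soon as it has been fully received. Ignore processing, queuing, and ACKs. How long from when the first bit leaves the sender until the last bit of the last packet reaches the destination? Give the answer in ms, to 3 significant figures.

1.84 ms

Per-hop transmission t_tx = L/R = 72000/870000000 = 0.0827586 ms.
Per-hop propagation t_prop = 1200/200000000 = 0.006 ms.
Pipeline fill: first packet needs 4·t_tx to clear all hops; remaining 18 packets each add one t_tx.
Total = (4+19-1)·t_tx + 4·t_prop = 22·0.0827586 + 4·0.006 = 1.84 ms.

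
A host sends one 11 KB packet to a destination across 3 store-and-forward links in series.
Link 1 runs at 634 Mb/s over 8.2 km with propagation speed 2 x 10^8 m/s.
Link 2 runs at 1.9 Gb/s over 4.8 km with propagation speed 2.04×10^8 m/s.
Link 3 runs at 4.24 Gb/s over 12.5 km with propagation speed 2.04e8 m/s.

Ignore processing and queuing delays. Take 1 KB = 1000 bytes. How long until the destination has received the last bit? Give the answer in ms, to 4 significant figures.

L = 88000 bits.
Transmission delays (L/R per hop): 0.138801, 0.0463158, 0.0207547 ms; sum = 0.205872 ms.
Propagation delays (d/s per hop): 0.041, 0.0235294, 0.0612745 ms; sum = 0.125804 ms.
End-to-end = 0.3317 ms.

0.3317 ms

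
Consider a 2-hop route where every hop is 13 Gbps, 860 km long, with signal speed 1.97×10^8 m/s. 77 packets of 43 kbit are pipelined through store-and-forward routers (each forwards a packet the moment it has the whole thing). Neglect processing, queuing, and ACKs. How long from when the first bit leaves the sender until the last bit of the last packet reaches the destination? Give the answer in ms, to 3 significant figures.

8.99 ms

Per-hop transmission t_tx = L/R = 43000/13000000000 = 0.00330769 ms.
Per-hop propagation t_prop = 860000/197000000 = 4.36548 ms.
Pipeline fill: first packet needs 2·t_tx to clear all hops; remaining 76 packets each add one t_tx.
Total = (2+77-1)·t_tx + 2·t_prop = 78·0.00330769 + 2·4.36548 = 8.99 ms.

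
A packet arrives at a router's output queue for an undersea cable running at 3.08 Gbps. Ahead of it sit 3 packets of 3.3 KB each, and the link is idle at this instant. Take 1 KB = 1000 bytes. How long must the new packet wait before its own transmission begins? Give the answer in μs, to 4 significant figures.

25.71 μs

Each queued packet: L/R = 26400/3080000000 = 8.57143 μs.
3 queued → 25.7143 μs.
Queuing delay = 25.71 μs.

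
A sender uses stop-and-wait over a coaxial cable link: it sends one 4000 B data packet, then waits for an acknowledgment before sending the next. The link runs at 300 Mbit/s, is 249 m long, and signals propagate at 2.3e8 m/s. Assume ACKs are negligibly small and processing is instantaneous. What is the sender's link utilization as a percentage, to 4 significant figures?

t_tx = L/R = 32000/300000000 = 0.000106667 s.
t_prop = 249/2.3e+08 = 1.08261e-06 s; RTT = 2.16522e-06 s.
Cycle = t_tx + RTT = 0.000108832 s.
Utilization = t_tx / cycle = 0.000106667/0.000108832 = 98.01 %.

98.01 %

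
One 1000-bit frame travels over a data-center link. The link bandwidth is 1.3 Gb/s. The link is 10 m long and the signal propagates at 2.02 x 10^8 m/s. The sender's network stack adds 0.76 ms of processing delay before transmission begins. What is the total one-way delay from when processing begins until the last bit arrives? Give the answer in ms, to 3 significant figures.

Transmission delay = L/R = 1000 / 1300000000 = 0.000769231 ms.
Propagation delay = d/s = 10 m / 202000000 m/s = 4.9505e-05 ms.
Plus processing delay 0.76 ms = 0.76 ms.
Total = 0.761 ms.

0.761 ms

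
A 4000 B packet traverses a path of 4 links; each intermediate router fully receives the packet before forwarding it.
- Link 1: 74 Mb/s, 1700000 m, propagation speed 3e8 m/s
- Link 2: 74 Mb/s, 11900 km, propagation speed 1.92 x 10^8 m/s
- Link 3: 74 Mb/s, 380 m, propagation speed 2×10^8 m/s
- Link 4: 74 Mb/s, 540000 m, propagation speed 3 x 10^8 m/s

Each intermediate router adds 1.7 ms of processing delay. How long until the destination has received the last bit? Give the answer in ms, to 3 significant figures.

76.3 ms

L = 4000 × 8 = 32000 bits.
Transmission delay per hop = L/R = 32000/74000000 = 0.432432 ms; 4 hops → 1.72973 ms.
Propagation delays (d/s per hop): 5.66667, 61.9792, 0.0019, 1.8 ms; sum = 69.4477 ms.
Processing at 3 router(s): 3 × 1.7 ms = 5.1 ms.
End-to-end = 76.3 ms.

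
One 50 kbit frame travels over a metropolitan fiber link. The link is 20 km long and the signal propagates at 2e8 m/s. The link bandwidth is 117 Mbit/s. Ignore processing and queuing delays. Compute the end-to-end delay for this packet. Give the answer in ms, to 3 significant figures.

0.527 ms

L = 50000 bits.
Transmission delay = L/R = 50000 / 117000000 = 0.42735 ms.
Propagation delay = d/s = 20000 m / 200000000 m/s = 0.1 ms.
Total = 0.527 ms.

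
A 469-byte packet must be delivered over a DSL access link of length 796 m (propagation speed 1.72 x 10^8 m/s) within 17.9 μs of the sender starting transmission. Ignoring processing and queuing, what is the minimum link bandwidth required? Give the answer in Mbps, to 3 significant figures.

283 Mbps

L = 3752 bits.
Propagation delay = 796 / 172000000 = 4.62791 μs.
Transmission budget = 17.9 − 4.62791 = 13.2721 μs.
R ≥ L / t_tx = 3752 bits / 1.32721e-05 s = 283 Mbps.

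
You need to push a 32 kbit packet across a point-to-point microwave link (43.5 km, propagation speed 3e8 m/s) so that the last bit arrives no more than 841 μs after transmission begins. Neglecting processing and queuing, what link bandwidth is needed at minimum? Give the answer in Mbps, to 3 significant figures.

Propagation delay = 43500 / 300000000 = 145 μs.
Transmission budget = 841 − 145 = 696 μs.
R ≥ L / t_tx = 32000 bits / 0.000696 s = 46.0 Mbps.

46.0 Mbps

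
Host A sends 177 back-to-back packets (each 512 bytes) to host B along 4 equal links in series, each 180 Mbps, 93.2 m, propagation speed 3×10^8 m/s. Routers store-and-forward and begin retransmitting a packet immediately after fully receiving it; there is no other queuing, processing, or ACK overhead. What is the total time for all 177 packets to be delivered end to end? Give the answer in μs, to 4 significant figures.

Per-hop transmission t_tx = L/R = 4096/180000000 = 22.7556 μs.
Per-hop propagation t_prop = 93.2/300000000 = 0.310667 μs.
Pipeline fill: first packet needs 4·t_tx to clear all hops; remaining 176 packets each add one t_tx.
Total = (4+177-1)·t_tx + 4·t_prop = 180·22.7556 + 4·0.310667 = 4097 μs.

4097 μs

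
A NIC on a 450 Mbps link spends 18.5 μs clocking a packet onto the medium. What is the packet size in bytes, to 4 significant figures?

L = R × t_tx = 450000000 b/s × 1.85e-05 s = 8325 bits.
In bytes: 8325 / 8 = 1041 bytes.

1041 bytes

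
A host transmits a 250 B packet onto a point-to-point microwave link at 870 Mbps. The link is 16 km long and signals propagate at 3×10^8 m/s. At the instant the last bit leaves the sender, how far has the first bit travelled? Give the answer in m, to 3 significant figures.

690 m

t_tx = L/R = 2000/870000000 = 2.29885e-06 s.
Distance = s × t_tx = 300000000 × 2.29885e-06 = 690 m.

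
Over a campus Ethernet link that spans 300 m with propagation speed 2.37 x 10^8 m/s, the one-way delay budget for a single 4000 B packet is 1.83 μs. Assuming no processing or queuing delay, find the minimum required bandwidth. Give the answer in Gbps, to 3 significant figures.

56.7 Gbps

L = 32000 bits.
Propagation delay = 300 / 237000000 = 1.26582 μs.
Transmission budget = 1.83 − 1.26582 = 0.564177 μs.
R ≥ L / t_tx = 32000 bits / 5.64177e-07 s = 56.7 Gbps.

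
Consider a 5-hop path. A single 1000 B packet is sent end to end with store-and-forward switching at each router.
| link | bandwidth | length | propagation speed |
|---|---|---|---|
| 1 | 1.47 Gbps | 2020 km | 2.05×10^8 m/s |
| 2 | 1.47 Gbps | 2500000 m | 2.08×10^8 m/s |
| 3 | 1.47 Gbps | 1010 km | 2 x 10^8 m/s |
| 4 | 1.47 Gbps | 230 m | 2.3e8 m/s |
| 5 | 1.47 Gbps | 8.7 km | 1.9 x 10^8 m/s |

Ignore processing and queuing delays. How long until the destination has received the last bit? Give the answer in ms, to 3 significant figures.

27.0 ms

L = 1000 × 8 = 8000 bits.
Transmission delay per hop = L/R = 8000/1470000000 = 0.00544218 ms; 5 hops → 0.0272109 ms.
Propagation delays (d/s per hop): 9.85366, 12.0192, 5.05, 0.001, 0.0457895 ms; sum = 26.9697 ms.
End-to-end = 27.0 ms.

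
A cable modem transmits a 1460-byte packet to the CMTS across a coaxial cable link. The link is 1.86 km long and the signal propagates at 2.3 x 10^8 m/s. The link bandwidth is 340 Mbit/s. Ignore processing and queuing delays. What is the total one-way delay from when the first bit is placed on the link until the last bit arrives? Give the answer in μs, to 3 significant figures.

42.4 μs

L = 1460 × 8 = 11680 bits.
Transmission delay = L/R = 11680 / 340000000 = 34.3529 μs.
Propagation delay = d/s = 1860 m / 2.3e+08 m/s = 8.08696 μs.
Total = 42.4 μs.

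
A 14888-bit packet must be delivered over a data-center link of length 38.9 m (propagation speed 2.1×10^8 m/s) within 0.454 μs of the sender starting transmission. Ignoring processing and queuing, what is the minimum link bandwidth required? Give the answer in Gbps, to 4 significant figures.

55.39 Gbps

Propagation delay = 38.9 / 210000000 = 0.185238 μs.
Transmission budget = 0.454 − 0.185238 = 0.268762 μs.
R ≥ L / t_tx = 14888 bits / 2.68762e-07 s = 55.39 Gbps.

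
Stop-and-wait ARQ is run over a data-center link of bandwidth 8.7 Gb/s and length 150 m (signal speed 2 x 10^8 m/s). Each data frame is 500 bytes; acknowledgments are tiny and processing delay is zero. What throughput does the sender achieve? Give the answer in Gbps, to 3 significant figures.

2.04 Gbps

t_tx = L/R = 4000/8700000000 = 4.5977e-07 s.
t_prop = 150/200000000 = 7.5e-07 s; RTT = 1.5e-06 s.
Cycle = t_tx + RTT = 1.95977e-06 s.
Throughput = L / cycle = 4000 / 1.95977e-06 = 2.04 Gbps.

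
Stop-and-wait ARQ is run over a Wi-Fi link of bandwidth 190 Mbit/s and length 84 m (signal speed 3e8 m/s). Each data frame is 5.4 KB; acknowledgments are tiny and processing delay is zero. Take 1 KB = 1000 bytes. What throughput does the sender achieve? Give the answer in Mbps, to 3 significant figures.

t_tx = L/R = 43200/190000000 = 0.000227368 s.
t_prop = 84/300000000 = 2.8e-07 s; RTT = 5.6e-07 s.
Cycle = t_tx + RTT = 0.000227928 s.
Throughput = L / cycle = 43200 / 0.000227928 = 190 Mbps.

190 Mbps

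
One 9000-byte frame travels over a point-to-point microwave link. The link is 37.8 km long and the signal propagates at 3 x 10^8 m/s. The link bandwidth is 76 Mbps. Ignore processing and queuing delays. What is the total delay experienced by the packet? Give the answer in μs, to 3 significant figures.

1070 μs

L = 9000 × 8 = 72000 bits.
Transmission delay = L/R = 72000 / 76000000 = 947.368 μs.
Propagation delay = d/s = 37800 m / 300000000 m/s = 126 μs.
Total = 1070 μs.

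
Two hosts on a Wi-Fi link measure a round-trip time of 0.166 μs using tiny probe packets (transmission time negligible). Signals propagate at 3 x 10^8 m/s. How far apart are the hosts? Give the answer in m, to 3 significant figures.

24.9 m

One-way propagation = RTT/2 = 0.083 μs.
d = s × t = 300000000 × 8.3e-08 = 24.9 m.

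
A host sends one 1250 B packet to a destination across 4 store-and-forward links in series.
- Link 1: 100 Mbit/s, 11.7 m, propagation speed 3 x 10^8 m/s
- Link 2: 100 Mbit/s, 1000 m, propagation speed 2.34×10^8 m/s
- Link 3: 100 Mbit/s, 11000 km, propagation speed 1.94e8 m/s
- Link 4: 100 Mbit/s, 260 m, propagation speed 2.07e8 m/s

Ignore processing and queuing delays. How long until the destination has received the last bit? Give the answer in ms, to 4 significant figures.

L = 1250 × 8 = 10000 bits.
Transmission delay per hop = L/R = 10000/100000000 = 0.1 ms; 4 hops → 0.4 ms.
Propagation delays (d/s per hop): 3.9e-05, 0.0042735, 56.701, 0.00125604 ms; sum = 56.7066 ms.
End-to-end = 57.11 ms.

57.11 ms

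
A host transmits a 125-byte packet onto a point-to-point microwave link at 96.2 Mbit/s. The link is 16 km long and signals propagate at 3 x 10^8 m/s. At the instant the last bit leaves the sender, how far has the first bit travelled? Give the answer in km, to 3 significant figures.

t_tx = L/R = 1000/96200000 = 1.0395e-05 s.
Distance = s × t_tx = 300000000 × 1.0395e-05 = 3.12 km.

3.12 km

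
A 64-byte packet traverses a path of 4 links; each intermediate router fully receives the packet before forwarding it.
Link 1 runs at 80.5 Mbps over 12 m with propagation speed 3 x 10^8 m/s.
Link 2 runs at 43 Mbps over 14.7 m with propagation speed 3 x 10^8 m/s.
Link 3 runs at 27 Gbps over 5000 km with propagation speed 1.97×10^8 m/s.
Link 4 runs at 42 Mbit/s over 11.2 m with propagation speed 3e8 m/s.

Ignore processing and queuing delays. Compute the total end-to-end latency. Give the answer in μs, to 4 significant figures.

L = 64 × 8 = 512 bits.
Transmission delays (L/R per hop): 6.36025, 11.907, 0.018963, 12.1905 μs; sum = 30.4767 μs.
Propagation delays (d/s per hop): 0.04, 0.049, 25380.7, 0.0373333 μs; sum = 25380.8 μs.
End-to-end = 25410 μs.

25410 μs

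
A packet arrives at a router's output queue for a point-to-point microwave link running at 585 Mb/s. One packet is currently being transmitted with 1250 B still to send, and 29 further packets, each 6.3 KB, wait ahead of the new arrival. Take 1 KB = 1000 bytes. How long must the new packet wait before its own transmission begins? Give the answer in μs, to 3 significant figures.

2520 μs

Each queued packet: L/R = 50400/585000000 = 86.1538 μs.
29 queued → 2498.46 μs.
Plus remaining 10000 bits of current packet: 17.094 μs.
Queuing delay = 2520 μs.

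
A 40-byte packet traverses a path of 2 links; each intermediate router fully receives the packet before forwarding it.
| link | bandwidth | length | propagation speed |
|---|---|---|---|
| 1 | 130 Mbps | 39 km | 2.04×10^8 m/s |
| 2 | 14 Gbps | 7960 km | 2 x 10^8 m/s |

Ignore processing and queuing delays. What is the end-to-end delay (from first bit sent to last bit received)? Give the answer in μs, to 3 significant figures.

40000 μs

L = 40 × 8 = 320 bits.
Transmission delays (L/R per hop): 2.46154, 0.0228571 μs; sum = 2.4844 μs.
Propagation delays (d/s per hop): 191.176, 39800 μs; sum = 39991.2 μs.
End-to-end = 40000 μs.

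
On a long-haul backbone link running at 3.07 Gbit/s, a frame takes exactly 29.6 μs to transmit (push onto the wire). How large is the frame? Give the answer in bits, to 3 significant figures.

90900 bits

L = R × t_tx = 3070000000 b/s × 2.96e-05 s = 90872 bits.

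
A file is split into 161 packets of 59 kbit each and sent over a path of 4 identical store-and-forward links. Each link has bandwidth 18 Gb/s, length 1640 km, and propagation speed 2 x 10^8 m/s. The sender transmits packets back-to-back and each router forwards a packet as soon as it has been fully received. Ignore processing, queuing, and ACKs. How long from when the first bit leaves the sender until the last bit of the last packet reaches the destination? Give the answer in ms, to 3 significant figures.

Per-hop transmission t_tx = L/R = 59000/18000000000 = 0.00327778 ms.
Per-hop propagation t_prop = 1640000/200000000 = 8.2 ms.
Pipeline fill: first packet needs 4·t_tx to clear all hops; remaining 160 packets each add one t_tx.
Total = (4+161-1)·t_tx + 4·t_prop = 164·0.00327778 + 4·8.2 = 33.3 ms.

33.3 ms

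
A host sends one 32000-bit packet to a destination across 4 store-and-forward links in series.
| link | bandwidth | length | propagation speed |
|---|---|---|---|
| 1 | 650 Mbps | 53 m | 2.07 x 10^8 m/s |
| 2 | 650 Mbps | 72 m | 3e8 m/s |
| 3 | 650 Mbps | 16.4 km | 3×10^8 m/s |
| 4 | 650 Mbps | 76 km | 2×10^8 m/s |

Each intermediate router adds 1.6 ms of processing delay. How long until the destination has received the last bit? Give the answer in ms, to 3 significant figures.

Transmission delay per hop = L/R = 32000/650000000 = 0.0492308 ms; 4 hops → 0.196923 ms.
Propagation delays (d/s per hop): 0.000256039, 0.00024, 0.0546667, 0.38 ms; sum = 0.435163 ms.
Processing at 3 router(s): 3 × 1.6 ms = 4.8 ms.
End-to-end = 5.43 ms.

5.43 ms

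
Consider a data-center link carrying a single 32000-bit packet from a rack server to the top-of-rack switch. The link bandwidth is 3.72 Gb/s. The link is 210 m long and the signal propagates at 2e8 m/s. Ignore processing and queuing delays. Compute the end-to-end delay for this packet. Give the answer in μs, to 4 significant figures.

Transmission delay = L/R = 32000 / 3720000000 = 8.60215 μs.
Propagation delay = d/s = 210 m / 200000000 m/s = 1.05 μs.
Total = 9.652 μs.

9.652 μs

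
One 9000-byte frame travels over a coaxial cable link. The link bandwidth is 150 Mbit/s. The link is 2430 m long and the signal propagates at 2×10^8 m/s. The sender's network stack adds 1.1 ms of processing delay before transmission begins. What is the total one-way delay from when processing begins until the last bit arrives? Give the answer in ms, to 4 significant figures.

L = 9000 × 8 = 72000 bits.
Transmission delay = L/R = 72000 / 150000000 = 0.48 ms.
Propagation delay = d/s = 2430 m / 200000000 m/s = 0.01215 ms.
Plus processing delay 1.1 ms = 1.1 ms.
Total = 1.592 ms.

1.592 ms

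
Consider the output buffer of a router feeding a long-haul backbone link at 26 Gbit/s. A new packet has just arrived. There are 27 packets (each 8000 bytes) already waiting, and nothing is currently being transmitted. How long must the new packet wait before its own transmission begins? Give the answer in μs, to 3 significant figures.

Each queued packet: L/R = 64000/26000000000 = 2.46154 μs.
27 queued → 66.4615 μs.
Queuing delay = 66.5 μs.

66.5 μs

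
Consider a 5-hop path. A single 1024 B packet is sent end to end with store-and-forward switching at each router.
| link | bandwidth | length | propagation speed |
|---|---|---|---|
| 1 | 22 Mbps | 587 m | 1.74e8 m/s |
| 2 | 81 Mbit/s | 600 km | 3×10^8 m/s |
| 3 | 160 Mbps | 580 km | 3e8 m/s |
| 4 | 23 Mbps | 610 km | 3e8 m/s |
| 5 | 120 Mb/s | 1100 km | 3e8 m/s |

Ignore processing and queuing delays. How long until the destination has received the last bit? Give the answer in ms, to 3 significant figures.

L = 1024 × 8 = 8192 bits.
Transmission delays (L/R per hop): 0.372364, 0.101136, 0.0512, 0.356174, 0.0682667 ms; sum = 0.94914 ms.
Propagation delays (d/s per hop): 0.00337356, 2, 1.93333, 2.03333, 3.66667 ms; sum = 9.63671 ms.
End-to-end = 10.6 ms.

10.6 ms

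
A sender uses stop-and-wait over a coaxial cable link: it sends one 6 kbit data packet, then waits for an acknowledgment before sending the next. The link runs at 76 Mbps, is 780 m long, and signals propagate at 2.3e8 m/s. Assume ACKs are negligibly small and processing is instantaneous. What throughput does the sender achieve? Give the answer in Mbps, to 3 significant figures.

70.0 Mbps

t_tx = L/R = 6000/76000000 = 7.89474e-05 s.
t_prop = 780/2.3e+08 = 3.3913e-06 s; RTT = 6.78261e-06 s.
Cycle = t_tx + RTT = 8.573e-05 s.
Throughput = L / cycle = 6000 / 8.573e-05 = 70.0 Mbps.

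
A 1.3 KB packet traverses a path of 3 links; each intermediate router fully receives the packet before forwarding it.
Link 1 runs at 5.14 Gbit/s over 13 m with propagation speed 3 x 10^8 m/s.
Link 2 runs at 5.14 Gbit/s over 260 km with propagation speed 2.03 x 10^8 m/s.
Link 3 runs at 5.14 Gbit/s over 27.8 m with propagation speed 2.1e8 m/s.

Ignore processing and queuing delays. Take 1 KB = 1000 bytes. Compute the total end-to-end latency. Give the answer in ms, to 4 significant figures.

1.287 ms

L = 10400 bits.
Transmission delay per hop = L/R = 10400/5140000000 = 0.00202335 ms; 3 hops → 0.00607004 ms.
Propagation delays (d/s per hop): 4.33333e-05, 1.28079, 0.000132381 ms; sum = 1.28096 ms.
End-to-end = 1.287 ms.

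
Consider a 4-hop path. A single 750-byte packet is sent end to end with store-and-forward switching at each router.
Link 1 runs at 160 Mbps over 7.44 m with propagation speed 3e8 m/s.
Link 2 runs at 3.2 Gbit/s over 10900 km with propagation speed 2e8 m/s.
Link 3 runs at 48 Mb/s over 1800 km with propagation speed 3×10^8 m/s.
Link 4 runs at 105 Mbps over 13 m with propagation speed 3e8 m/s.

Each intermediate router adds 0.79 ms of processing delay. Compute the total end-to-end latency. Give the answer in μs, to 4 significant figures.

L = 750 × 8 = 6000 bits.
Transmission delays (L/R per hop): 37.5, 1.875, 125, 57.1429 μs; sum = 221.518 μs.
Propagation delays (d/s per hop): 0.0248, 54500, 6000, 0.0433333 μs; sum = 60500.1 μs.
Processing at 3 router(s): 3 × 0.79 ms = 2370 μs.
End-to-end = 63090 μs.

63090 μs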